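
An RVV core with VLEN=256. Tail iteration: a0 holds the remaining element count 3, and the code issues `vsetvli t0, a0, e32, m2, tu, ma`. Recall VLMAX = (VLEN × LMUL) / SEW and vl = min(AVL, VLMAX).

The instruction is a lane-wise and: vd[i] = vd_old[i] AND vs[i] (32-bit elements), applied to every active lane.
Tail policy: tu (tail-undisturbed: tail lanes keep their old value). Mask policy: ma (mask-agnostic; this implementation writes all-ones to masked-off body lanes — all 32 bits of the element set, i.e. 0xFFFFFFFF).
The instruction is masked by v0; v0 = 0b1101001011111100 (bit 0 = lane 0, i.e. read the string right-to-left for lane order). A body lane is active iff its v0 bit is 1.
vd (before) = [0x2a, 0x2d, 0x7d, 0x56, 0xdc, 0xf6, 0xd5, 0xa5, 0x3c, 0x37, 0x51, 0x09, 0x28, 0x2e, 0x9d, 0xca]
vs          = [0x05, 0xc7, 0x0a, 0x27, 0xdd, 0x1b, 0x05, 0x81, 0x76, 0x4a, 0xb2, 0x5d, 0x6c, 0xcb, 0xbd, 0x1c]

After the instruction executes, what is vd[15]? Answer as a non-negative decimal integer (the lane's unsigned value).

VLMAX = VLEN×LMUL/SEW = 256×2/32 = 16
AVL=3 ≤ VLMAX=16, so vl = 3
vd[0] mask-off/ones -> 0xffffffff
vd[1] mask-off/ones -> 0xffffffff
vd[2] and(0x7d,0x0a) -> 0x08
vd[3] tail/keep -> 0x56
vd[4] tail/keep -> 0xdc
vd[5] tail/keep -> 0xf6
vd[6] tail/keep -> 0xd5
vd[7] tail/keep -> 0xa5
vd[8] tail/keep -> 0x3c
vd[9] tail/keep -> 0x37
vd[10] tail/keep -> 0x51
vd[11] tail/keep -> 0x09
vd[12] tail/keep -> 0x28
vd[13] tail/keep -> 0x2e
vd[14] tail/keep -> 0x9d
vd[15] tail/keep -> 0xca

vd[15] = 202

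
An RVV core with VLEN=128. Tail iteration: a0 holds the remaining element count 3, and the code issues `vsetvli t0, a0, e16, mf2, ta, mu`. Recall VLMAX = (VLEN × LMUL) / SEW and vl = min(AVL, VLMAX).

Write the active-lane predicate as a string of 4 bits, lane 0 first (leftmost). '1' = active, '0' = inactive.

predicate = 1110

lanes per group: 128·1/2/16 = 4
AVL=3 ≤ VLMAX=4, so vl = 3
bits (lane 0 leftmost): 1110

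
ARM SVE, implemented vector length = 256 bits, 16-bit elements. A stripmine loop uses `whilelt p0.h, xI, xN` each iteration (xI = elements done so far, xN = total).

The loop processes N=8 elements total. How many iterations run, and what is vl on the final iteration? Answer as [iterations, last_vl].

256-bit reg / 16-bit elem → 16 lanes
iterations = ceil(8/16) = 1; final-pass vl = 8

[iterations, last_vl] = [1, 8]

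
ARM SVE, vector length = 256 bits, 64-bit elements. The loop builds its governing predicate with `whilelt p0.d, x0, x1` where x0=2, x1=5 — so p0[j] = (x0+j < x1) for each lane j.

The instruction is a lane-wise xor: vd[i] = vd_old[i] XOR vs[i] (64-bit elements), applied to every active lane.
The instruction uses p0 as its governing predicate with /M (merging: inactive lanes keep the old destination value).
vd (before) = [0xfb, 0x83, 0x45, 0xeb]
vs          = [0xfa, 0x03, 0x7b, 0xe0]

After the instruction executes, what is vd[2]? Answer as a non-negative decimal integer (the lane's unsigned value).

vd[2] = 62

register lanes = 256/64 = 4
whilelt: lane j active iff 2+j < 5 → j < 3 → 3 active
vd[0] xor(0xfb,0xfa) -> 0x01
vd[1] xor(0x83,0x03) -> 0x80
vd[2] xor(0x45,0x7b) -> 0x3e
vd[3] tail/keep -> 0xeb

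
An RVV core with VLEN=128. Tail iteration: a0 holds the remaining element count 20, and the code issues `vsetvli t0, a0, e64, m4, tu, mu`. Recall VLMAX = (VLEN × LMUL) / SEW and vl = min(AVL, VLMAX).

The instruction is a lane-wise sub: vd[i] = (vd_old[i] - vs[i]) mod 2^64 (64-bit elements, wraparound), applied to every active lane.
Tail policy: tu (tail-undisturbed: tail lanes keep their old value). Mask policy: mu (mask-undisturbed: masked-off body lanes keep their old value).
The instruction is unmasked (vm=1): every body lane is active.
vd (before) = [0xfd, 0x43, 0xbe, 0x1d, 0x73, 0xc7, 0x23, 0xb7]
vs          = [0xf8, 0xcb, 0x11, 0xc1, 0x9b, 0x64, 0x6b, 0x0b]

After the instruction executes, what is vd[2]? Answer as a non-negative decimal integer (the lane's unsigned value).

vd[2] = 173

lanes per group: 128·4/64 = 8
vl ← min(20, 8) = 8
lane  0: sub(0xfd,0xf8) ⇒ 0x05
lane  1: sub(0x43,0xcb) ⇒ 0xffffffffffffff78
lane  2: sub(0xbe,0x11) ⇒ 0xad
lane  3: sub(0x1d,0xc1) ⇒ 0xffffffffffffff5c
lane  4: sub(0x73,0x9b) ⇒ 0xffffffffffffffd8
lane  5: sub(0xc7,0x64) ⇒ 0x63
lane  6: sub(0x23,0x6b) ⇒ 0xffffffffffffffb8
lane  7: sub(0xb7,0x0b) ⇒ 0xac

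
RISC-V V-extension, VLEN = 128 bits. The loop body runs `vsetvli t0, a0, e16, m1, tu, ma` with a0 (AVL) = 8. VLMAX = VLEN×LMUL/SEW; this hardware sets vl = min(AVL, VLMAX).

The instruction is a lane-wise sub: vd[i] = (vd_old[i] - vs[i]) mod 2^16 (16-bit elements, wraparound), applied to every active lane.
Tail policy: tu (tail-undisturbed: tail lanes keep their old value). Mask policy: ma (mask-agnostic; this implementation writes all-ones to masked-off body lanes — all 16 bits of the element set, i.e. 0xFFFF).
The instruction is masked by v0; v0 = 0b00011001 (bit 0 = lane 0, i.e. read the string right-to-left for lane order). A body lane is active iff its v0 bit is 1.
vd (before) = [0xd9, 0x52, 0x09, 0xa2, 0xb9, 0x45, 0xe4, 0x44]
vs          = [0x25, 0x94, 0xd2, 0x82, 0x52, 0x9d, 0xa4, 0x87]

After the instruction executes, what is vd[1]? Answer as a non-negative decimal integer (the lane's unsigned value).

VLMAX = VLEN×LMUL/SEW = 128×1/16 = 8
vl ← min(8, 8) = 8
[0] sub(0xd9,0x25) = 0xb4
[1] mask-off/ones = 0xffff
[2] mask-off/ones = 0xffff
[3] sub(0xa2,0x82) = 0x20
[4] sub(0xb9,0x52) = 0x67
[5] mask-off/ones = 0xffff
[6] mask-off/ones = 0xffff
[7] mask-off/ones = 0xffff

vd[1] = 65535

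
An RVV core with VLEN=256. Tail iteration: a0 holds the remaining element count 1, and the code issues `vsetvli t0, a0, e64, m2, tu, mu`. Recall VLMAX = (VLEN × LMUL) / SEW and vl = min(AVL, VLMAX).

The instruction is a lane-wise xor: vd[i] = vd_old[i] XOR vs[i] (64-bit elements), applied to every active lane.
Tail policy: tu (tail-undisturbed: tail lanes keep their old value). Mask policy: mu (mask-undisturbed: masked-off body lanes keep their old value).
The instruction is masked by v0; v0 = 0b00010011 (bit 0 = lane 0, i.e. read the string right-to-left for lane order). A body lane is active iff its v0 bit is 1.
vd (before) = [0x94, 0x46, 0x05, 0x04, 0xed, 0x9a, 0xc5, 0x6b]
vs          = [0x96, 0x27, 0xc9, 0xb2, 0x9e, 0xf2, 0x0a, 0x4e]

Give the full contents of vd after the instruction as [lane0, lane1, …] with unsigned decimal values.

vd = [2, 70, 5, 4, 237, 154, 197, 107]

VLMAX = VLEN×LMUL/SEW = 256×2/64 = 8
AVL=1 ≤ VLMAX=8, so vl = 1
  i=0: xor(0x94,0x96) → 2
  i=1: tail/keep → 70
  i=2: tail/keep → 5
  i=3: tail/keep → 4
  i=4: tail/keep → 237
  i=5: tail/keep → 154
  i=6: tail/keep → 197
  i=7: tail/keep → 107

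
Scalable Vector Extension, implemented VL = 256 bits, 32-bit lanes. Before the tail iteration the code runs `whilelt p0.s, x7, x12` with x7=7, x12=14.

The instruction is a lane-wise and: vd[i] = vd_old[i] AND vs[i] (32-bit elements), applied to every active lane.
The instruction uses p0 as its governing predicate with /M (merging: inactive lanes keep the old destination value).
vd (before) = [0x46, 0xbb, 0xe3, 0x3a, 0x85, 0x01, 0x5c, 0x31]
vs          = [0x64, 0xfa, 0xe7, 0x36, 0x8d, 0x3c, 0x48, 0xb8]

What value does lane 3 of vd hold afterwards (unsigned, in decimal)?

vd[3] = 50

register lanes = 256/32 = 8
active while 7+j < 14, i.e. j ∈ [0,7) capped at 8 ⇒ 7
  i=0: and(0x46,0x64) → 68
  i=1: and(0xbb,0xfa) → 186
  i=2: and(0xe3,0xe7) → 227
  i=3: and(0x3a,0x36) → 50
  i=4: and(0x85,0x8d) → 133
  i=5: and(0x01,0x3c) → 0
  i=6: and(0x5c,0x48) → 72
  i=7: tail/keep → 49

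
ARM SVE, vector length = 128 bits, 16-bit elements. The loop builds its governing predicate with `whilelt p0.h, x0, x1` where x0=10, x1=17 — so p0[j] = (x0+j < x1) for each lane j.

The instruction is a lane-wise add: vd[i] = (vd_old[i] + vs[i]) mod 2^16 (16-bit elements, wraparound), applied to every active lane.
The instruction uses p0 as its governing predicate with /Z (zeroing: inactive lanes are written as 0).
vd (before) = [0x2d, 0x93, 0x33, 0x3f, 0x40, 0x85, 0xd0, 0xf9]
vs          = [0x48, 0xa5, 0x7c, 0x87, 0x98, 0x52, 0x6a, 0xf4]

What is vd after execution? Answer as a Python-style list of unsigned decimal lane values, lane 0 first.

vd = [117, 312, 175, 198, 216, 215, 314, 0]

lane count: 128 div 16 = 8
p0[j] = (10+j < 17); true for j=0..6 → 7 lanes set
  i=0: add(0x2d,0x48) → 117
  i=1: add(0x93,0xa5) → 312
  i=2: add(0x33,0x7c) → 175
  i=3: add(0x3f,0x87) → 198
  i=4: add(0x40,0x98) → 216
  i=5: add(0x85,0x52) → 215
  i=6: add(0xd0,0x6a) → 314
  i=7: tail/zero → 0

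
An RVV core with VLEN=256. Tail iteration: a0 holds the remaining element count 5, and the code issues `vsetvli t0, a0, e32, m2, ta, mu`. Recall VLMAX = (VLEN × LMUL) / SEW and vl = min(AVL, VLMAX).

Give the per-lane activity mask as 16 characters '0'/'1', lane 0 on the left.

predicate = 1111100000000000

VLMAX = VLEN×LMUL/SEW = 256×2/32 = 16
AVL=5 ≤ VLMAX=16, so vl = 5
bits (lane 0 leftmost): 1111100000000000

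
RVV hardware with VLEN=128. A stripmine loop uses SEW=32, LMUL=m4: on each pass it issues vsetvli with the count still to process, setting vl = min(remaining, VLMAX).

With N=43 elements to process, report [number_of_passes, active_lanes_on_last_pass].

lanes per group: 128·4/32 = 16
43 elements at 16/iter → 3 passes, remainder 11 on the last

[iterations, last_vl] = [3, 11]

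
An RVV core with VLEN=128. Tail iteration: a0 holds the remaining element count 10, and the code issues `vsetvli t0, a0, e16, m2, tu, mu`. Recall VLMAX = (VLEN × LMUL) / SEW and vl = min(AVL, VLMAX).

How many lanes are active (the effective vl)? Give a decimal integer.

VLMAX = (128 × 2) / 16 = 16 lanes
AVL=10 ≤ VLMAX=16, so vl = 10

vl = 10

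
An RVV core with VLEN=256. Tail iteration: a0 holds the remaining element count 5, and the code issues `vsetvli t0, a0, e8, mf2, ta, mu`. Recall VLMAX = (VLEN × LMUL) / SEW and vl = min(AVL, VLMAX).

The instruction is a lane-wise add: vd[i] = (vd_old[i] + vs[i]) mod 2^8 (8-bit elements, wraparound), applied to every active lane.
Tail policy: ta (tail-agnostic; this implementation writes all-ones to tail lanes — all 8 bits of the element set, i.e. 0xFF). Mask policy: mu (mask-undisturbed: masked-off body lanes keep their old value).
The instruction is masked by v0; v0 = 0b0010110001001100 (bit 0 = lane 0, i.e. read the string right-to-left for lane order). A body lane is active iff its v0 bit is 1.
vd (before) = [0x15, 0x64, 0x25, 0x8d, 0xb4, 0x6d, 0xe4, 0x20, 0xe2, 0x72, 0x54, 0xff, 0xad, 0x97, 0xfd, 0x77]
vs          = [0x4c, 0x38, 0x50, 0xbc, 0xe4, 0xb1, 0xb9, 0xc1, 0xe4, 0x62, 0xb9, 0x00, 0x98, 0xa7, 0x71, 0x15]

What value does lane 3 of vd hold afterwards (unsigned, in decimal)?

vd[3] = 73

VLMAX = (256 × 1/2) / 8 = 16 lanes
vl = min(AVL, VLMAX) = min(5, 16) = 5
lane  0: mask-off/keep ⇒ 0x15
lane  1: mask-off/keep ⇒ 0x64
lane  2: add(0x25,0x50) ⇒ 0x75
lane  3: add(0x8d,0xbc) ⇒ 0x49
lane  4: mask-off/keep ⇒ 0xb4
lane  5: tail/ones ⇒ 0xff
lane  6: tail/ones ⇒ 0xff
lane  7: tail/ones ⇒ 0xff
lane  8: tail/ones ⇒ 0xff
lane  9: tail/ones ⇒ 0xff
lane 10: tail/ones ⇒ 0xff
lane 11: tail/ones ⇒ 0xff
lane 12: tail/ones ⇒ 0xff
lane 13: tail/ones ⇒ 0xff
lane 14: tail/ones ⇒ 0xff
lane 15: tail/ones ⇒ 0xff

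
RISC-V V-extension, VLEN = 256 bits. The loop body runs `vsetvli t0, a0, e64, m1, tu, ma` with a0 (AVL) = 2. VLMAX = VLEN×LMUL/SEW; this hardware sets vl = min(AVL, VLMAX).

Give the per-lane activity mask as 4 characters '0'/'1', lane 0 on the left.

predicate = 1100

VLMAX = VLEN×LMUL/SEW = 256×1/64 = 4
vl = min(AVL, VLMAX) = min(2, 4) = 2
bits (lane 0 leftmost): 1100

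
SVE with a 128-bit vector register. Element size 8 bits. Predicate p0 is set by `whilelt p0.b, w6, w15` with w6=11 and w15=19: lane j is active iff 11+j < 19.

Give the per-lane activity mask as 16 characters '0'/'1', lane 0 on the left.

predicate = 1111111100000000

register lanes = 128/8 = 16
p0[j] = (11+j < 19); true for j=0..7 → 8 lanes set
bits (lane 0 leftmost): 1111111100000000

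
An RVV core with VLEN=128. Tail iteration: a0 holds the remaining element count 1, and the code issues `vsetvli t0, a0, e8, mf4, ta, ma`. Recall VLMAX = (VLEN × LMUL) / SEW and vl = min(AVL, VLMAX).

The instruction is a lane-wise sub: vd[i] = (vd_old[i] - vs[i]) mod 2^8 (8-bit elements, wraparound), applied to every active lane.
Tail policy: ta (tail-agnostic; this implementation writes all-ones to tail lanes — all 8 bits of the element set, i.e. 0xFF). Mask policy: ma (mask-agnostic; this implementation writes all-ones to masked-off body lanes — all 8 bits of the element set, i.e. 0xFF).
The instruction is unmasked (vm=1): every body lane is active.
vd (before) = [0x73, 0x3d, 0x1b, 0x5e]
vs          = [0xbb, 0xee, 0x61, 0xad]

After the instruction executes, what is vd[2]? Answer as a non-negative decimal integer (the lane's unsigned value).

vd[2] = 255

VLMAX = (128 × 1/4) / 8 = 4 lanes
vl = min(AVL, VLMAX) = min(1, 4) = 1
vd[0] sub(0x73,0xbb) -> 0xb8
vd[1] tail/ones -> 0xff
vd[2] tail/ones -> 0xff
vd[3] tail/ones -> 0xff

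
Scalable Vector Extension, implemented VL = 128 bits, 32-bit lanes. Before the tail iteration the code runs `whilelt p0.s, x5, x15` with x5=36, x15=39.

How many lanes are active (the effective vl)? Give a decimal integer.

vl = 3

128-bit reg / 32-bit elem → 4 lanes
p0[j] = (36+j < 39); true for j=0..2 → 3 lanes set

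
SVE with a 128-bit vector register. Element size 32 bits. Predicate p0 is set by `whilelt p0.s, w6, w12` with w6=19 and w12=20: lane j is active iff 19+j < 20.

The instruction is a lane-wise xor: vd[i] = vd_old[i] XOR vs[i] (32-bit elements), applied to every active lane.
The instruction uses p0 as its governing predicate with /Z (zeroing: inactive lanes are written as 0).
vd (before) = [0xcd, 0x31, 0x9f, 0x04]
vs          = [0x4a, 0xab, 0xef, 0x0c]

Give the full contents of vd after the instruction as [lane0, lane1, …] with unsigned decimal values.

128-bit reg / 32-bit elem → 4 lanes
whilelt: lane j active iff 19+j < 20 → j < 1 → 1 active
  i=0: xor(0xcd,0x4a) → 135
  i=1: tail/zero → 0
  i=2: tail/zero → 0
  i=3: tail/zero → 0

vd = [135, 0, 0, 0]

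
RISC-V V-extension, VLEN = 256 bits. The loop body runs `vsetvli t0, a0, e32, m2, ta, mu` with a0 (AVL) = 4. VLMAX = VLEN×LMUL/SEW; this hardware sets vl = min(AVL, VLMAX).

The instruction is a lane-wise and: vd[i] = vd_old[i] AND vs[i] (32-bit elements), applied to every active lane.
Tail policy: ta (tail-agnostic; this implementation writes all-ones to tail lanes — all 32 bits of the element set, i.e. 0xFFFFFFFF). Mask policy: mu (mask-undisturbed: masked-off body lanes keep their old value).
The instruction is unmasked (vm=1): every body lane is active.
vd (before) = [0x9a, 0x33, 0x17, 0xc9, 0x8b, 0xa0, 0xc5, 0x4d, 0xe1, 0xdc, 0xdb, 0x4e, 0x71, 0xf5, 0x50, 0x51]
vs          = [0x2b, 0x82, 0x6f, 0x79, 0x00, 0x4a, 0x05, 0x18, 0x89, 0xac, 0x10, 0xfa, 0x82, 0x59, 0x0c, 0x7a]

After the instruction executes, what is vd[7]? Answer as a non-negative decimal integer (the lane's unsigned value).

vd[7] = 4294967295

lanes per group: 256·2/32 = 16
vl ← min(4, 16) = 4
  i=0: and(0x9a,0x2b) → 10
  i=1: and(0x33,0x82) → 2
  i=2: and(0x17,0x6f) → 7
  i=3: and(0xc9,0x79) → 73
  i=4: tail/ones → 4294967295
  i=5: tail/ones → 4294967295
  i=6: tail/ones → 4294967295
  i=7: tail/ones → 4294967295
  i=8: tail/ones → 4294967295
  i=9: tail/ones → 4294967295
  i=10: tail/ones → 4294967295
  i=11: tail/ones → 4294967295
  i=12: tail/ones → 4294967295
  i=13: tail/ones → 4294967295
  i=14: tail/ones → 4294967295
  i=15: tail/ones → 4294967295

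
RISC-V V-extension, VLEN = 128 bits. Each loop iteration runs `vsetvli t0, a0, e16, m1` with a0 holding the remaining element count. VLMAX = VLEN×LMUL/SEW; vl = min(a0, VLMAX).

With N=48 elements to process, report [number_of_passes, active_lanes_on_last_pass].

VLMAX = (128 × 1) / 16 = 8 lanes
iterations = ceil(48/8) = 6; final-pass vl = 8

[iterations, last_vl] = [6, 8]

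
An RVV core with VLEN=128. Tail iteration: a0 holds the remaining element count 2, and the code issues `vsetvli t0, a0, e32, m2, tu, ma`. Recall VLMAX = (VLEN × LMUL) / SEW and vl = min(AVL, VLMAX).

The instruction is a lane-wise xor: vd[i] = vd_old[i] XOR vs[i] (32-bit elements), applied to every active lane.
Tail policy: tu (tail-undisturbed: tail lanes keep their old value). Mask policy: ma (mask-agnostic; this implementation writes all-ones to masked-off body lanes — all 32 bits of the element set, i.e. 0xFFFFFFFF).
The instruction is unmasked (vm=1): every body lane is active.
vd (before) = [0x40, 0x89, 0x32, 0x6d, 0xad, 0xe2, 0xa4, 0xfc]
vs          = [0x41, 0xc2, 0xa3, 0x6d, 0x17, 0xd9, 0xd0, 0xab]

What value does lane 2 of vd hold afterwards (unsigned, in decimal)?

VLMAX = VLEN×LMUL/SEW = 128×2/32 = 8
AVL=2 ≤ VLMAX=8, so vl = 2
[0] xor(0x40,0x41) = 0x01
[1] xor(0x89,0xc2) = 0x4b
[2] tail/keep = 0x32
[3] tail/keep = 0x6d
[4] tail/keep = 0xad
[5] tail/keep = 0xe2
[6] tail/keep = 0xa4
[7] tail/keep = 0xfc

vd[2] = 50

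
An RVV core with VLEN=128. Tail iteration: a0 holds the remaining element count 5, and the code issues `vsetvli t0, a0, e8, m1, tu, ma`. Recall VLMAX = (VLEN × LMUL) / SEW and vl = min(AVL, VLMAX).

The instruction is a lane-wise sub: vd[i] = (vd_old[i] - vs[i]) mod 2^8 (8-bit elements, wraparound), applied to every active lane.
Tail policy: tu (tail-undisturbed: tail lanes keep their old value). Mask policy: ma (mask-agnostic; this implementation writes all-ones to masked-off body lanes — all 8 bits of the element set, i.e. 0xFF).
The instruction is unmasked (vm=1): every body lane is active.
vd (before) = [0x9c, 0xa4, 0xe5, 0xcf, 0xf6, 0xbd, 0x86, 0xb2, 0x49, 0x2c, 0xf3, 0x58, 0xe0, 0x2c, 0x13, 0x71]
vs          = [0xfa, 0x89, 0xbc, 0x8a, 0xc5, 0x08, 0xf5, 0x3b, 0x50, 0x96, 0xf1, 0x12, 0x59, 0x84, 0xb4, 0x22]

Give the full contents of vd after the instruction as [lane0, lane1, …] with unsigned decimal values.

VLMAX = (128 × 1) / 8 = 16 lanes
AVL=5 ≤ VLMAX=16, so vl = 5
  i=0: sub(0x9c,0xfa) → 162
  i=1: sub(0xa4,0x89) → 27
  i=2: sub(0xe5,0xbc) → 41
  i=3: sub(0xcf,0x8a) → 69
  i=4: sub(0xf6,0xc5) → 49
  i=5: tail/keep → 189
  i=6: tail/keep → 134
  i=7: tail/keep → 178
  i=8: tail/keep → 73
  i=9: tail/keep → 44
  i=10: tail/keep → 243
  i=11: tail/keep → 88
  i=12: tail/keep → 224
  i=13: tail/keep → 44
  i=14: tail/keep → 19
  i=15: tail/keep → 113

vd = [162, 27, 41, 69, 49, 189, 134, 178, 73, 44, 243, 88, 224, 44, 19, 113]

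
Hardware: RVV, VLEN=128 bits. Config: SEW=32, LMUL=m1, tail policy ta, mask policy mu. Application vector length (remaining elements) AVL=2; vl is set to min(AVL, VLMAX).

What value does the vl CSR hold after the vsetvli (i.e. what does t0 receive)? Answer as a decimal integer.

vl = 2

VLMAX = VLEN×LMUL/SEW = 128×1/32 = 4
vl = min(AVL, VLMAX) = min(2, 4) = 2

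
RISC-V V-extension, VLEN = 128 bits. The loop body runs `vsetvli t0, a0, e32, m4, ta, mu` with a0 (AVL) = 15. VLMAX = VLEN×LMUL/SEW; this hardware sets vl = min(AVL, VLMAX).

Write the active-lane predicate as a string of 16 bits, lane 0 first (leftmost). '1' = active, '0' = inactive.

predicate = 1111111111111110

lanes per group: 128·4/32 = 16
vl = min(AVL, VLMAX) = min(15, 16) = 15
bits (lane 0 leftmost): 1111111111111110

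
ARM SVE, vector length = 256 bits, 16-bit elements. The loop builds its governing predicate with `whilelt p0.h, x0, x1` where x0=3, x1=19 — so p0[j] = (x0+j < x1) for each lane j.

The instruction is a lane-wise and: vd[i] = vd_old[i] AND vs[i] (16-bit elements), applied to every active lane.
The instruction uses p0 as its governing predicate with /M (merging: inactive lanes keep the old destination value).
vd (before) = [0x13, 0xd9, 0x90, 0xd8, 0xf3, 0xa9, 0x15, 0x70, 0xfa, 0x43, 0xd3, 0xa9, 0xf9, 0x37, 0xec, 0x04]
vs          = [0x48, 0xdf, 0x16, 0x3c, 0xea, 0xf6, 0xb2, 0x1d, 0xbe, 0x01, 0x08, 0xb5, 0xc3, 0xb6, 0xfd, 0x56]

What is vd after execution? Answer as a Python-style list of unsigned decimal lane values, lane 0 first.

256-bit reg / 16-bit elem → 16 lanes
active while 3+j < 19, i.e. j ∈ [0,16) capped at 16 ⇒ 16
vd[0] and(0x13,0x48) -> 0x00
vd[1] and(0xd9,0xdf) -> 0xd9
vd[2] and(0x90,0x16) -> 0x10
vd[3] and(0xd8,0x3c) -> 0x18
vd[4] and(0xf3,0xea) -> 0xe2
vd[5] and(0xa9,0xf6) -> 0xa0
vd[6] and(0x15,0xb2) -> 0x10
vd[7] and(0x70,0x1d) -> 0x10
vd[8] and(0xfa,0xbe) -> 0xba
vd[9] and(0x43,0x01) -> 0x01
vd[10] and(0xd3,0x08) -> 0x00
vd[11] and(0xa9,0xb5) -> 0xa1
vd[12] and(0xf9,0xc3) -> 0xc1
vd[13] and(0x37,0xb6) -> 0x36
vd[14] and(0xec,0xfd) -> 0xec
vd[15] and(0x04,0x56) -> 0x04

vd = [0, 217, 16, 24, 226, 160, 16, 16, 186, 1, 0, 161, 193, 54, 236, 4]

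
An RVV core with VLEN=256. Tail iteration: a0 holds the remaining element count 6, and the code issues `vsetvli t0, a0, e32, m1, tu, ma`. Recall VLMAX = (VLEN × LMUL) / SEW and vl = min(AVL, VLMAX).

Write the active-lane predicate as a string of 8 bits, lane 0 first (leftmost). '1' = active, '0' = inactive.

predicate = 11111100

VLMAX = (256 × 1) / 32 = 8 lanes
AVL=6 ≤ VLMAX=8, so vl = 6
bits (lane 0 leftmost): 11111100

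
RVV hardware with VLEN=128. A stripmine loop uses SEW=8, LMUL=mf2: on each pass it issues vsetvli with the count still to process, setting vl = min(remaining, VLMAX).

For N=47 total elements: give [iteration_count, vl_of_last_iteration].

VLMAX = VLEN×LMUL/SEW = 128×1/2/8 = 8
47 elements at 8/iter → 6 passes, remainder 7 on the last

[iterations, last_vl] = [6, 7]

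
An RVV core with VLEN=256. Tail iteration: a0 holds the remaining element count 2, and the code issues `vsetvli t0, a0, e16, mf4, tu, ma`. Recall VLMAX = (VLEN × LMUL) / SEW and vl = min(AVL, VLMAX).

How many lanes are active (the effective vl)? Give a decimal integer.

vl = 2

lanes per group: 256·1/4/16 = 4
AVL=2 ≤ VLMAX=4, so vl = 2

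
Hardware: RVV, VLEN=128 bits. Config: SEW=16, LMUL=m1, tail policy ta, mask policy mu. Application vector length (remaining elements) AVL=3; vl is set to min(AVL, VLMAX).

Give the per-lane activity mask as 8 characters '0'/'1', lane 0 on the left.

predicate = 11100000

lanes per group: 128·1/16 = 8
AVL=3 ≤ VLMAX=8, so vl = 3
bits (lane 0 leftmost): 11100000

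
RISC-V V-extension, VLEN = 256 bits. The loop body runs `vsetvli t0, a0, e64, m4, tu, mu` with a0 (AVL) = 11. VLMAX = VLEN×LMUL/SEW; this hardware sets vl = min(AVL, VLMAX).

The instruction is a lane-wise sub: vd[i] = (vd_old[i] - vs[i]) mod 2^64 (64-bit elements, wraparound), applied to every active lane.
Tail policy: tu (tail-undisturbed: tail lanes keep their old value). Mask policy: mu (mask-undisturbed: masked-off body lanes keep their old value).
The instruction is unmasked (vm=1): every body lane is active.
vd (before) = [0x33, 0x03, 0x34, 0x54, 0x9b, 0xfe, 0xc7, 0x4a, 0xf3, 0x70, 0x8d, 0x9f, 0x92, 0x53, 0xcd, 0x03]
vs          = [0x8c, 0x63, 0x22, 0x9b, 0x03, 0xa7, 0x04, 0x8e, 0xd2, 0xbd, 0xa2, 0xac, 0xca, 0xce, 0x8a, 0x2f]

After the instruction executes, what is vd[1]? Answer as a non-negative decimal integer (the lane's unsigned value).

lanes per group: 256·4/64 = 16
vl ← min(11, 16) = 11
[0] sub(0x33,0x8c) = 0xffffffffffffffa7
[1] sub(0x03,0x63) = 0xffffffffffffffa0
[2] sub(0x34,0x22) = 0x12
[3] sub(0x54,0x9b) = 0xffffffffffffffb9
[4] sub(0x9b,0x03) = 0x98
[5] sub(0xfe,0xa7) = 0x57
[6] sub(0xc7,0x04) = 0xc3
[7] sub(0x4a,0x8e) = 0xffffffffffffffbc
[8] sub(0xf3,0xd2) = 0x21
[9] sub(0x70,0xbd) = 0xffffffffffffffb3
[10] sub(0x8d,0xa2) = 0xffffffffffffffeb
[11] tail/keep = 0x9f
[12] tail/keep = 0x92
[13] tail/keep = 0x53
[14] tail/keep = 0xcd
[15] tail/keep = 0x03

vd[1] = 18446744073709551520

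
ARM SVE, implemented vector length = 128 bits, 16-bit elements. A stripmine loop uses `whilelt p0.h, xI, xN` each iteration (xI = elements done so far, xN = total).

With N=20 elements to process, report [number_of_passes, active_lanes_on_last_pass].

[iterations, last_vl] = [3, 4]

register lanes = 128/16 = 8
iterations = ceil(20/8) = 3; final-pass vl = 4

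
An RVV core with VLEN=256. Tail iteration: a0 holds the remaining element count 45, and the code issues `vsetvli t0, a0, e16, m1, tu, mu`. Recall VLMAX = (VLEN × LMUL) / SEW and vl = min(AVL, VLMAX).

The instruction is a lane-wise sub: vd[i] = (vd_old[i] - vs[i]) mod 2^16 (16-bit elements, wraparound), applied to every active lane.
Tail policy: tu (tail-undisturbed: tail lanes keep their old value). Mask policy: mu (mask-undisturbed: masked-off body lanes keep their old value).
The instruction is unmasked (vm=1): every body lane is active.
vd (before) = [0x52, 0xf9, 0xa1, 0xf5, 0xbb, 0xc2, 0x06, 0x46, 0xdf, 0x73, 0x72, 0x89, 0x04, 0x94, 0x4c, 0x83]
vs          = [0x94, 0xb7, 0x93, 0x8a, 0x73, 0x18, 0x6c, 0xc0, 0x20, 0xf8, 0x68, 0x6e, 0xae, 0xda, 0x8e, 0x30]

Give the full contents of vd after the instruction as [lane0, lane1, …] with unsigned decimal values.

vd = [65470, 66, 14, 107, 72, 170, 65434, 65414, 191, 65403, 10, 27, 65366, 65466, 65470, 83]

VLMAX = VLEN×LMUL/SEW = 256×1/16 = 16
vl ← min(45, 16) = 16
[0] sub(0x52,0x94) = 0xffbe
[1] sub(0xf9,0xb7) = 0x42
[2] sub(0xa1,0x93) = 0x0e
[3] sub(0xf5,0x8a) = 0x6b
[4] sub(0xbb,0x73) = 0x48
[5] sub(0xc2,0x18) = 0xaa
[6] sub(0x06,0x6c) = 0xff9a
[7] sub(0x46,0xc0) = 0xff86
[8] sub(0xdf,0x20) = 0xbf
[9] sub(0x73,0xf8) = 0xff7b
[10] sub(0x72,0x68) = 0x0a
[11] sub(0x89,0x6e) = 0x1b
[12] sub(0x04,0xae) = 0xff56
[13] sub(0x94,0xda) = 0xffba
[14] sub(0x4c,0x8e) = 0xffbe
[15] sub(0x83,0x30) = 0x53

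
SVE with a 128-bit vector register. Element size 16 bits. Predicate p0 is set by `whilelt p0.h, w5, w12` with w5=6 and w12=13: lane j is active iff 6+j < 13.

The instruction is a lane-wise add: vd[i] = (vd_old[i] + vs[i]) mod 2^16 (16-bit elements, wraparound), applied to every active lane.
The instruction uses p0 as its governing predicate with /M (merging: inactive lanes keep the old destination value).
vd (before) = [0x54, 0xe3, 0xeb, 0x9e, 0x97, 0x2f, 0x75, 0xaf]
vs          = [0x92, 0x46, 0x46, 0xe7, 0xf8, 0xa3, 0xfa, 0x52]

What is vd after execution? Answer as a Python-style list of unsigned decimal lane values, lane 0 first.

vd = [230, 297, 305, 389, 399, 210, 367, 175]

128-bit reg / 16-bit elem → 8 lanes
active while 6+j < 13, i.e. j ∈ [0,7) capped at 8 ⇒ 7
vd[0] add(0x54,0x92) -> 0xe6
vd[1] add(0xe3,0x46) -> 0x129
vd[2] add(0xeb,0x46) -> 0x131
vd[3] add(0x9e,0xe7) -> 0x185
vd[4] add(0x97,0xf8) -> 0x18f
vd[5] add(0x2f,0xa3) -> 0xd2
vd[6] add(0x75,0xfa) -> 0x16f
vd[7] tail/keep -> 0xaf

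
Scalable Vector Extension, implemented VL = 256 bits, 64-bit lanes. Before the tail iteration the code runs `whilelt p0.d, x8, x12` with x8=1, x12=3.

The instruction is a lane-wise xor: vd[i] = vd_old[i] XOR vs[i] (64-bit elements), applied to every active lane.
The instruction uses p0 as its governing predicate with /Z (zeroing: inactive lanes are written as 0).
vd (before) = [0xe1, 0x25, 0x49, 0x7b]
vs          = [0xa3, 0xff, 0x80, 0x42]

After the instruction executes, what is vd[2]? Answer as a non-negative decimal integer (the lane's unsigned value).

vd[2] = 0

lane count: 256 div 64 = 4
p0[j] = (1+j < 3); true for j=0..1 → 2 lanes set
lane  0: xor(0xe1,0xa3) ⇒ 0x42
lane  1: xor(0x25,0xff) ⇒ 0xda
lane  2: tail/zero ⇒ 0x00
lane  3: tail/zero ⇒ 0x00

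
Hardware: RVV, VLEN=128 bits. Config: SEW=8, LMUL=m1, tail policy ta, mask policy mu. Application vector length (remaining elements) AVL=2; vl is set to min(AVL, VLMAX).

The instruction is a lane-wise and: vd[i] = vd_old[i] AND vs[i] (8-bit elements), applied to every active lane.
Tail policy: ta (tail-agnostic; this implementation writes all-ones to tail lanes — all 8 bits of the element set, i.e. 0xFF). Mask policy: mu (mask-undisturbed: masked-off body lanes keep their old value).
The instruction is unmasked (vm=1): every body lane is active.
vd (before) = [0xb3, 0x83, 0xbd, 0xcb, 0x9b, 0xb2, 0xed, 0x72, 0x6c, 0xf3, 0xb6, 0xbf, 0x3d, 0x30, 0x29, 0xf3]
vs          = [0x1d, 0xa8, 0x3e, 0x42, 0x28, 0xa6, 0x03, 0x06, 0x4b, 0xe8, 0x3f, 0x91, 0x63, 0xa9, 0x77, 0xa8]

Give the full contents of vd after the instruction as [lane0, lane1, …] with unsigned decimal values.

VLMAX = (128 × 1) / 8 = 16 lanes
vl = min(AVL, VLMAX) = min(2, 16) = 2
[0] and(0xb3,0x1d) = 0x11
[1] and(0x83,0xa8) = 0x80
[2] tail/ones = 0xff
[3] tail/ones = 0xff
[4] tail/ones = 0xff
[5] tail/ones = 0xff
[6] tail/ones = 0xff
[7] tail/ones = 0xff
[8] tail/ones = 0xff
[9] tail/ones = 0xff
[10] tail/ones = 0xff
[11] tail/ones = 0xff
[12] tail/ones = 0xff
[13] tail/ones = 0xff
[14] tail/ones = 0xff
[15] tail/ones = 0xff

vd = [17, 128, 255, 255, 255, 255, 255, 255, 255, 255, 255, 255, 255, 255, 255, 255]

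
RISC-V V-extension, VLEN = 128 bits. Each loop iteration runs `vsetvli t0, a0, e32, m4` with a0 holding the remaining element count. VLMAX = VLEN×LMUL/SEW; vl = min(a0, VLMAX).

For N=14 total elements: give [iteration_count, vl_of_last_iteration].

[iterations, last_vl] = [1, 14]

VLMAX = (128 × 4) / 32 = 16 lanes
N=14: ⌈14/16⌉ = 1 iters; last vl = 14 − 0×16 = 14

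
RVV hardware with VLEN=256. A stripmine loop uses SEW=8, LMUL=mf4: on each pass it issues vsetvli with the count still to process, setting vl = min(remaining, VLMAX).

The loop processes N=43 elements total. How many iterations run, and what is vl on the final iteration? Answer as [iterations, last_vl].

VLMAX = VLEN×LMUL/SEW = 256×1/4/8 = 8
N=43: ⌈43/8⌉ = 6 iters; last vl = 43 − 5×8 = 3

[iterations, last_vl] = [6, 3]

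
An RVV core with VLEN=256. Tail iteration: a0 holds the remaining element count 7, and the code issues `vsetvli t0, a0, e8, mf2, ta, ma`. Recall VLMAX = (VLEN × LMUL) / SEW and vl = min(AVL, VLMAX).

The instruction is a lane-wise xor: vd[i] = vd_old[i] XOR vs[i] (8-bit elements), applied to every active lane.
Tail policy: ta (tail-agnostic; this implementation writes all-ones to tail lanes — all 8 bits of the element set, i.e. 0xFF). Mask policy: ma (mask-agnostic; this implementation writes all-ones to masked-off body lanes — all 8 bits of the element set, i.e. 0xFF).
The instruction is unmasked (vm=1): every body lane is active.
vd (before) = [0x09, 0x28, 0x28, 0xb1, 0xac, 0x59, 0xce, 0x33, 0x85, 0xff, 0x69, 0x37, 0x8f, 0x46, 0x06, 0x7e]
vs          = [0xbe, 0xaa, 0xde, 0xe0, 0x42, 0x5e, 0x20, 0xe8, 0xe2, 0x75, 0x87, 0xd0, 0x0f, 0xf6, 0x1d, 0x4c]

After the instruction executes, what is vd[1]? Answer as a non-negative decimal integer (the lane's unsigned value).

lanes per group: 256·1/2/8 = 16
AVL=7 ≤ VLMAX=16, so vl = 7
lane  0: xor(0x09,0xbe) ⇒ 0xb7
lane  1: xor(0x28,0xaa) ⇒ 0x82
lane  2: xor(0x28,0xde) ⇒ 0xf6
lane  3: xor(0xb1,0xe0) ⇒ 0x51
lane  4: xor(0xac,0x42) ⇒ 0xee
lane  5: xor(0x59,0x5e) ⇒ 0x07
lane  6: xor(0xce,0x20) ⇒ 0xee
lane  7: tail/ones ⇒ 0xff
lane  8: tail/ones ⇒ 0xff
lane  9: tail/ones ⇒ 0xff
lane 10: tail/ones ⇒ 0xff
lane 11: tail/ones ⇒ 0xff
lane 12: tail/ones ⇒ 0xff
lane 13: tail/ones ⇒ 0xff
lane 14: tail/ones ⇒ 0xff
lane 15: tail/ones ⇒ 0xff

vd[1] = 130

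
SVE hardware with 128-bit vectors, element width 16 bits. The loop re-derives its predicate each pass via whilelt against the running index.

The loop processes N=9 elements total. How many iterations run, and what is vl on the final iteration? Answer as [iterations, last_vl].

[iterations, last_vl] = [2, 1]

128-bit reg / 16-bit elem → 8 lanes
N=9: ⌈9/8⌉ = 2 iters; last vl = 9 − 1×8 = 1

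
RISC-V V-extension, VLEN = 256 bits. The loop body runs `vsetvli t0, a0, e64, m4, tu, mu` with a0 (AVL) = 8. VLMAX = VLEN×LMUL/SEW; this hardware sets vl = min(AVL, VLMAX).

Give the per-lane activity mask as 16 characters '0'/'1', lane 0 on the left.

lanes per group: 256·4/64 = 16
vl ← min(8, 16) = 8
bits (lane 0 leftmost): 1111111100000000

predicate = 1111111100000000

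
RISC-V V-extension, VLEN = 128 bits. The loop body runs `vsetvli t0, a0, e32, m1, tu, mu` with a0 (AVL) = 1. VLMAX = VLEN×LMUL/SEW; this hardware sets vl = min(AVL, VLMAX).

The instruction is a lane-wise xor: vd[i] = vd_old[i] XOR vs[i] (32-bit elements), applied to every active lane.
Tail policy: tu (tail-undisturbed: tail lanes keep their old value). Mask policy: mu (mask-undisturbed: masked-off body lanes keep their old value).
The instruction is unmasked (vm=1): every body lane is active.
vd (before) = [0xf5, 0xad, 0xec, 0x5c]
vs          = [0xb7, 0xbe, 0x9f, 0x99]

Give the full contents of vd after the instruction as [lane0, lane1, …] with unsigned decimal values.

vd = [66, 173, 236, 92]

VLMAX = VLEN×LMUL/SEW = 128×1/32 = 4
vl ← min(1, 4) = 1
vd[0] xor(0xf5,0xb7) -> 0x42
vd[1] tail/keep -> 0xad
vd[2] tail/keep -> 0xec
vd[3] tail/keep -> 0x5c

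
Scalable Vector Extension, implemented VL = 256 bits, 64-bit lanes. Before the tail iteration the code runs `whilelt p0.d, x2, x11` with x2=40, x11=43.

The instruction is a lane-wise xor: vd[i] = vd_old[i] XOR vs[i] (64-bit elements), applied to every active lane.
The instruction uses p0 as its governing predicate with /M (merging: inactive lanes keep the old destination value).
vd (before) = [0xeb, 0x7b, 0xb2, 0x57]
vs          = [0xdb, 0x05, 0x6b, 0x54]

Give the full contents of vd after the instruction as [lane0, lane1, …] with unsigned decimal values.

vd = [48, 126, 217, 87]

register lanes = 256/64 = 4
active while 40+j < 43, i.e. j ∈ [0,3) capped at 4 ⇒ 3
lane  0: xor(0xeb,0xdb) ⇒ 0x30
lane  1: xor(0x7b,0x05) ⇒ 0x7e
lane  2: xor(0xb2,0x6b) ⇒ 0xd9
lane  3: tail/keep ⇒ 0x57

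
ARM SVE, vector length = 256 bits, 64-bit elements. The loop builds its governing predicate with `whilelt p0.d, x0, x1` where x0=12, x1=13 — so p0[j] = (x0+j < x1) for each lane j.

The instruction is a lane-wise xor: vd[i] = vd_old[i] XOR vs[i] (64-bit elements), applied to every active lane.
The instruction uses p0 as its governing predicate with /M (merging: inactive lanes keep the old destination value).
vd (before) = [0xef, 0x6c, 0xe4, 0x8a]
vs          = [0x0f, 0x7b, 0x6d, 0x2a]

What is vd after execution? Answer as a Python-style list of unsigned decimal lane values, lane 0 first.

register lanes = 256/64 = 4
active while 12+j < 13, i.e. j ∈ [0,1) capped at 4 ⇒ 1
vd[0] xor(0xef,0x0f) -> 0xe0
vd[1] tail/keep -> 0x6c
vd[2] tail/keep -> 0xe4
vd[3] tail/keep -> 0x8a

vd = [224, 108, 228, 138]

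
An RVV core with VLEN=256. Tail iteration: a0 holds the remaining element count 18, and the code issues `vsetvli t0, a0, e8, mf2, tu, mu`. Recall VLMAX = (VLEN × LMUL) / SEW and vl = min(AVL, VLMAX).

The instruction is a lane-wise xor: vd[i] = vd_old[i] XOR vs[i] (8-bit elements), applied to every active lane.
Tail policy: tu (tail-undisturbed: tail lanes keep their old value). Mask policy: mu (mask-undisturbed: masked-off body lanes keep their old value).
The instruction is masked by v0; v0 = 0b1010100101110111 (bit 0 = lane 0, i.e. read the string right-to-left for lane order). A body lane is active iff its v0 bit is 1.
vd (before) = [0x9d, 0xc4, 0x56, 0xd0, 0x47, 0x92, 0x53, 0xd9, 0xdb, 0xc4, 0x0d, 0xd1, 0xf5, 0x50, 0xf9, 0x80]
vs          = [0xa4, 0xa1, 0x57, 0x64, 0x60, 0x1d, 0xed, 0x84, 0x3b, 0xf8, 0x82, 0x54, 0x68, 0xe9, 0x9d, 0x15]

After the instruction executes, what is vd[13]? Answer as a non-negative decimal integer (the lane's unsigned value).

lanes per group: 256·1/2/8 = 16
vl = min(AVL, VLMAX) = min(18, 16) = 16
[0] xor(0x9d,0xa4) = 0x39
[1] xor(0xc4,0xa1) = 0x65
[2] xor(0x56,0x57) = 0x01
[3] mask-off/keep = 0xd0
[4] xor(0x47,0x60) = 0x27
[5] xor(0x92,0x1d) = 0x8f
[6] xor(0x53,0xed) = 0xbe
[7] mask-off/keep = 0xd9
[8] xor(0xdb,0x3b) = 0xe0
[9] mask-off/keep = 0xc4
[10] mask-off/keep = 0x0d
[11] xor(0xd1,0x54) = 0x85
[12] mask-off/keep = 0xf5
[13] xor(0x50,0xe9) = 0xb9
[14] mask-off/keep = 0xf9
[15] xor(0x80,0x15) = 0x95

vd[13] = 185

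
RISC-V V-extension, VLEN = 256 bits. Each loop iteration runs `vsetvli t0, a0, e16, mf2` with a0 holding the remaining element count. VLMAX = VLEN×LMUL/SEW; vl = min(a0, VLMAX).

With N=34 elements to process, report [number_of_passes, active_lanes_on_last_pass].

[iterations, last_vl] = [5, 2]

VLMAX = (256 × 1/2) / 16 = 8 lanes
N=34: ⌈34/8⌉ = 5 iters; last vl = 34 − 4×8 = 2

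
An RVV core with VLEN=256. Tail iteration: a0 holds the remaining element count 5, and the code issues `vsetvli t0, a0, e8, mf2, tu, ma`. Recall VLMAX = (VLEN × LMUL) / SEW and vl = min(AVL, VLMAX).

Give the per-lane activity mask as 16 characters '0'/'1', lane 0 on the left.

VLMAX = VLEN×LMUL/SEW = 256×1/2/8 = 16
vl = min(AVL, VLMAX) = min(5, 16) = 5
bits (lane 0 leftmost): 1111100000000000

predicate = 1111100000000000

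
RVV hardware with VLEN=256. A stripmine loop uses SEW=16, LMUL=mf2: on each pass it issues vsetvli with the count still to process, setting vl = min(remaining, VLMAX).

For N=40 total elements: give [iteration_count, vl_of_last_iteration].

[iterations, last_vl] = [5, 8]

VLMAX = VLEN×LMUL/SEW = 256×1/2/16 = 8
40 elements at 8/iter → 5 passes, remainder 8 on the last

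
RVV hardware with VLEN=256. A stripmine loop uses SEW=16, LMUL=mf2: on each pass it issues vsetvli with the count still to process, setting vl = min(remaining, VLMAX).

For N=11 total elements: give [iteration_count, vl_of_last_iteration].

[iterations, last_vl] = [2, 3]

VLMAX = VLEN×LMUL/SEW = 256×1/2/16 = 8
11 elements at 8/iter → 2 passes, remainder 3 on the last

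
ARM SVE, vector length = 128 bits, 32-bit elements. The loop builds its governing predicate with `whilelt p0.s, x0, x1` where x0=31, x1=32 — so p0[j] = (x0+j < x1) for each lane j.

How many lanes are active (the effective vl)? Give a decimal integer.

vl = 1

register lanes = 128/32 = 4
whilelt: lane j active iff 31+j < 32 → j < 1 → 1 active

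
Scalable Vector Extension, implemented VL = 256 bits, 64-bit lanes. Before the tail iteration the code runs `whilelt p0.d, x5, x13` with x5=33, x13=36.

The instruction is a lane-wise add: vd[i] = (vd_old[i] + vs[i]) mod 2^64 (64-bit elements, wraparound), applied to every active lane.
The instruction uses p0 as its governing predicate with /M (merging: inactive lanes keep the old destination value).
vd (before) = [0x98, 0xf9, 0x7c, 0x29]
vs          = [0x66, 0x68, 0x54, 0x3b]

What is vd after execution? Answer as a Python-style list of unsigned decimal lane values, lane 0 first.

vd = [254, 353, 208, 41]

256-bit reg / 64-bit elem → 4 lanes
active while 33+j < 36, i.e. j ∈ [0,3) capped at 4 ⇒ 3
vd[0] add(0x98,0x66) -> 0xfe
vd[1] add(0xf9,0x68) -> 0x161
vd[2] add(0x7c,0x54) -> 0xd0
vd[3] tail/keep -> 0x29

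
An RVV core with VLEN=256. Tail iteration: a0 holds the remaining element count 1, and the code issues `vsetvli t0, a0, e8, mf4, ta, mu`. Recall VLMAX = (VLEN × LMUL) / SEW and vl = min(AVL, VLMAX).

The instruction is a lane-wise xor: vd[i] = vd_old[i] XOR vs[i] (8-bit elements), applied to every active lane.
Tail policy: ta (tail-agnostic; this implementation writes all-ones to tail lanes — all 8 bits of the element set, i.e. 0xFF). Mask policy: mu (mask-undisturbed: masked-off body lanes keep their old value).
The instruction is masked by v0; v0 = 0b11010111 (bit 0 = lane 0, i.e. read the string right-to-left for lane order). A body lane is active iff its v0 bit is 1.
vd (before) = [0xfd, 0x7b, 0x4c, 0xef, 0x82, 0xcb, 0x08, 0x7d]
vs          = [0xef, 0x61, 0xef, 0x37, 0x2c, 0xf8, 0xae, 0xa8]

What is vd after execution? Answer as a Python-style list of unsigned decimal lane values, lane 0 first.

lanes per group: 256·1/4/8 = 8
AVL=1 ≤ VLMAX=8, so vl = 1
  i=0: xor(0xfd,0xef) → 18
  i=1: tail/ones → 255
  i=2: tail/ones → 255
  i=3: tail/ones → 255
  i=4: tail/ones → 255
  i=5: tail/ones → 255
  i=6: tail/ones → 255
  i=7: tail/ones → 255

vd = [18, 255, 255, 255, 255, 255, 255, 255]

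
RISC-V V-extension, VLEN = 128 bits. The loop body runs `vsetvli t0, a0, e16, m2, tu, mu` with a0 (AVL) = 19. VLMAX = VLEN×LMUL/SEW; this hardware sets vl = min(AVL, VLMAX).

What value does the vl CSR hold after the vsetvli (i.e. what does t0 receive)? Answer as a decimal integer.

vl = 16

lanes per group: 128·2/16 = 16
vl = min(AVL, VLMAX) = min(19, 16) = 16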